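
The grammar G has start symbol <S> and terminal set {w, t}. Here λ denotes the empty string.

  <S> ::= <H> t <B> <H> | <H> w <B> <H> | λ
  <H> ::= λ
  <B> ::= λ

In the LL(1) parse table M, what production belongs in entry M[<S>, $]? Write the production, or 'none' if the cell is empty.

<S> ::= λ

FIRST(<H>): from <H>::=λ we get {λ}. So FIRST(<H>) = {λ}.
FIRST(<B>): from <B>::=λ we get {λ}. So FIRST(<B>) = {λ}.
FIRST(<S>): from <S>::=<H> t <B> <H> we get {t}; from <S>::=<H> w <B> <H> we get {w}; from <S>::=λ we get {λ}. So FIRST(<S>) = {λ, t, w}.
FOLLOW(<S>) includes $ since <S> is the start symbol.
FOLLOW(<S>): <S> appears on no right-hand side. Thus FOLLOW(<S>) = {$}.
For <S> ::= <H> t <B> <H>: FIRST(<H> t <B> <H>) = {t}, so it goes in M[<S>, t] for t ∈ {t}.
For <S> ::= <H> w <B> <H>: FIRST(<H> w <B> <H>) = {w}, so it goes in M[<S>, t] for t ∈ {w}.
For <S> ::= λ: FIRST(λ) = {λ}, so it goes in M[<S>, t] for t ∈ {}; since λ ∈ FIRST, also for every t ∈ FOLLOW(<S>) = {$}.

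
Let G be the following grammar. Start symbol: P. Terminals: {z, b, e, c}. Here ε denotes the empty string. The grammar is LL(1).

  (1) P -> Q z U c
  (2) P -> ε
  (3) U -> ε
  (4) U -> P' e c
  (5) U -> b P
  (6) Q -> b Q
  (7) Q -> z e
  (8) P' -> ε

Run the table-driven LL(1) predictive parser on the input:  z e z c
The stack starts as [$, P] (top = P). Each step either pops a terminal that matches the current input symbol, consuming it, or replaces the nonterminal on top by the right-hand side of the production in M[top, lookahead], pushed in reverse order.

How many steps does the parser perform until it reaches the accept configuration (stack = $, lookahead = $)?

7

     Stack        Input      Action
  1  $ P          z e z c $  expand P -> Q z U c
  2  $ c U z Q    z e z c $  expand Q -> z e
  3  $ c U z e z  z e z c $  match z
  4  $ c U z e    e z c $    match e
  5  $ c U z      z c $      match z
  6  $ c U        c $        expand U -> ε
  7  $ c          c $        match c
Accept reached after 7 steps.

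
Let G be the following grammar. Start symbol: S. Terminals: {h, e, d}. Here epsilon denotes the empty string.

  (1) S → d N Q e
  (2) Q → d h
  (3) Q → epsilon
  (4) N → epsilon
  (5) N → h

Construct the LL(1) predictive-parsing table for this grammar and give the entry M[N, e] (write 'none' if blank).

FIRST(S) = {d}
FIRST(Q) = {epsilon, d}
FIRST(N) = {epsilon, h}
FOLLOW(S) includes $ since S is the start symbol.
FOLLOW(N): in S→d N Q e, N is followed by Q e with FIRST {d, e}. Thus FOLLOW(N) = {d, e}.
For N → epsilon: FIRST(epsilon) = {epsilon}, so it goes in M[N, t] for t ∈ {}; since epsilon ∈ FIRST, also for every t ∈ FOLLOW(N) = {d, e}.
For N → h: FIRST(h) = {h}, so it goes in M[N, t] for t ∈ {h}.

N → epsilon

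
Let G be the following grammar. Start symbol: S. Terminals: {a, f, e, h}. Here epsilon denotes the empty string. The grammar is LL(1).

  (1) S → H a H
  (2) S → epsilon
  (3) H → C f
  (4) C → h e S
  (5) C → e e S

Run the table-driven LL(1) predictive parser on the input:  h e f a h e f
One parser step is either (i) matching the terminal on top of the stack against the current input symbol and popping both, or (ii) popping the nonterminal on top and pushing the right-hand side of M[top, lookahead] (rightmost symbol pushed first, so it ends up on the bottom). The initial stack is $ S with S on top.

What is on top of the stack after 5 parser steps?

S

step 1: stack=$ S  input=h e f a h e f $  — expand S → H a H
step 2: stack=$ H a H  input=h e f a h e f $  — expand H → C f
step 3: stack=$ H a f C  input=h e f a h e f $  — expand C → h e S
step 4: stack=$ H a f S e h  input=h e f a h e f $  — match h
step 5: stack=$ H a f S e  input=e f a h e f $  — match e
Stack after step 5: $ H a f S (top = S).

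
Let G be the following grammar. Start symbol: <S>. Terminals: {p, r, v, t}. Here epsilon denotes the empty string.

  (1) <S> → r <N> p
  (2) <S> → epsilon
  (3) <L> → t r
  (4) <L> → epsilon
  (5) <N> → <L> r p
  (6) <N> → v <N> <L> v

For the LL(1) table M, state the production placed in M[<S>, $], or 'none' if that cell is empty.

FIRST(<S>): from <S>→r <N> p we get {r}; from <S>→epsilon we get {epsilon}. So FIRST(<S>) = {epsilon, r}.
FIRST(<L>): from <L>→t r we get {t}; from <L>→epsilon we get {epsilon}. So FIRST(<L>) = {epsilon, t}.
FIRST(<N>): from <N>→<L> r p we get {r, t}; from <N>→v <N> <L> v we get {v}. So FIRST(<N>) = {r, t, v}.
FOLLOW(<S>) includes $ since <S> is the start symbol.
FOLLOW(<S>): <S> appears on no right-hand side. Thus FOLLOW(<S>) = {$}.
For <S> → r <N> p: FIRST(r <N> p) = {r}, so it goes in M[<S>, t] for t ∈ {r}.
For <S> → epsilon: FIRST(epsilon) = {epsilon}, so it goes in M[<S>, t] for t ∈ {}; since epsilon ∈ FIRST, also for every t ∈ FOLLOW(<S>) = {$}.

<S> → epsilon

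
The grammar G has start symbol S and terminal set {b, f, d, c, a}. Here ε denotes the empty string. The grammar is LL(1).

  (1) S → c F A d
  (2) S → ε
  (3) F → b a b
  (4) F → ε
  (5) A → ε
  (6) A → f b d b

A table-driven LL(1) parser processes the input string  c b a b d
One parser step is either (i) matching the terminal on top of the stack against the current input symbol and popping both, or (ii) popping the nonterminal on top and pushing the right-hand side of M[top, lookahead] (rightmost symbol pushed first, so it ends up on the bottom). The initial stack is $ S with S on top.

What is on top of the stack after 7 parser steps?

d

     Stack        Input        Action
  1  $ S          c b a b d $  expand S → c F A d
  2  $ d A F c    c b a b d $  match c
  3  $ d A F      b a b d $    expand F → b a b
  4  $ d A b a b  b a b d $    match b
  5  $ d A b a    a b d $      match a
  6  $ d A b      b d $        match b
  7  $ d A        d $          expand A → ε
Stack after step 7: $ d (top = d).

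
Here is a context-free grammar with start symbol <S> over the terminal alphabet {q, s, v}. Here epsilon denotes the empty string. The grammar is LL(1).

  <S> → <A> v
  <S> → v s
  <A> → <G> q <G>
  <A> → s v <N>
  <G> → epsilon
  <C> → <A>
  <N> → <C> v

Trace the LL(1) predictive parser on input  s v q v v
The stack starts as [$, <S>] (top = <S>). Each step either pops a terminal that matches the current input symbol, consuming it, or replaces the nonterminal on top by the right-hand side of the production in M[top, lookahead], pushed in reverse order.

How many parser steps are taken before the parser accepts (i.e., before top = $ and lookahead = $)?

      Stack            Input        Action
   1  $ <S>            s v q v v $  expand <S> → <A> v
   2  $ v <A>          s v q v v $  expand <A> → s v <N>
   3  $ v <N> v s      s v q v v $  match s
   4  $ v <N> v        v q v v $    match v
   5  $ v <N>          q v v $      expand <N> → <C> v
   6  $ v v <C>        q v v $      expand <C> → <A>
   7  $ v v <A>        q v v $      expand <A> → <G> q <G>
   8  $ v v <G> q <G>  q v v $      expand <G> → epsilon
   9  $ v v <G> q      q v v $      match q
  10  $ v v <G>        v v $        expand <G> → epsilon
  11  $ v v            v v $        match v
  12  $ v              v $          match v
Accept reached after 12 steps.

12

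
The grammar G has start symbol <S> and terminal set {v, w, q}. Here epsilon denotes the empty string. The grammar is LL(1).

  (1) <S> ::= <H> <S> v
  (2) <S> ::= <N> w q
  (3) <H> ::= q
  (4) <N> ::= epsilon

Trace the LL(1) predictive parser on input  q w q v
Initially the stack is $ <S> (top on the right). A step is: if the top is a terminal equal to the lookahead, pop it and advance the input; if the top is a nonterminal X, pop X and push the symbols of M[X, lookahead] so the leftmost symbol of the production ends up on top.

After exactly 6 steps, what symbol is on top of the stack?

q

     Stack        Input      Action
  1  $ <S>        q w q v $  expand <S> ::= <H> <S> v
  2  $ v <S> <H>  q w q v $  expand <H> ::= q
  3  $ v <S> q    q w q v $  match q
  4  $ v <S>      w q v $    expand <S> ::= <N> w q
  5  $ v q w <N>  w q v $    expand <N> ::= epsilon
  6  $ v q w      w q v $    match w
Stack after step 6: $ v q (top = q).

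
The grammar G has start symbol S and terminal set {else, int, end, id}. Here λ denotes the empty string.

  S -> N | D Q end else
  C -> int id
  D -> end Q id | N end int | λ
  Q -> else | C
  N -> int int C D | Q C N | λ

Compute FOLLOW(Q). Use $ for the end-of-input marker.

FIRST(C) = {int}
FIRST(Q) = {else, int}  (via C)
FIRST(N) = {λ, else, int}  (via Q C N)
FIRST(D) = {λ, else, end, int}  (via N end int)
FIRST(S) = {λ, else, end, int}  (via N, D Q end else)
FOLLOW(S) includes $ since S is the start symbol.
FOLLOW(S): S appears on no right-hand side. Thus FOLLOW(S) = {$}.
FOLLOW(Q): in S->D Q end else, Q is followed by end else with FIRST {end}; in D->end Q id, Q is followed by id with FIRST {id}; in N->Q C N, Q is followed by C N with FIRST {int}. Thus FOLLOW(Q) = {end, id, int}.
FOLLOW(N): in S->N, the suffix after N is empty, so FOLLOW(N) ⊇ FOLLOW(S) = {$}; in D->N end int, N is followed by end int with FIRST {end}; in N->Q C N, the suffix after N is empty (adds nothing new). Thus FOLLOW(N) = {$, end}.
FOLLOW(C): in Q->C, the suffix after C is empty, so FOLLOW(C) ⊇ FOLLOW(Q) = {end, id, int}; in N->int int C D, C is followed by D with FIRST {λ, else, end, int}; in N->int int C D, the suffix after C is nullable, so FOLLOW(C) ⊇ FOLLOW(N) = {$, end}; in N->Q C N, C is followed by N with FIRST {λ, else, int}; in N->Q C N, the suffix after C is nullable, so FOLLOW(C) ⊇ FOLLOW(N) = {$, end}. Thus FOLLOW(C) = {$, else, end, id, int}.
FOLLOW(D): in S->D Q end else, D is followed by Q end else with FIRST {else, int}; in N->int int C D, the suffix after D is empty, so FOLLOW(D) ⊇ FOLLOW(N) = {$, end}. Thus FOLLOW(D) = {$, else, end, int}.

{end, id, int}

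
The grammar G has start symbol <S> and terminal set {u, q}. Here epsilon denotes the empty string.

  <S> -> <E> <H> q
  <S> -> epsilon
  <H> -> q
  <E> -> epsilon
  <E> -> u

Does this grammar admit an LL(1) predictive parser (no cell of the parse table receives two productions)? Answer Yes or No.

FIRST(<S>) = {epsilon, q, u}
FIRST(<H>) = {q}
FIRST(<E>) = {epsilon, u}
FOLLOW(<S>) = {$}
FOLLOW(<H>) = {q}
FOLLOW(<E>) = {q}
Each cell of M receives at most one production.

Yes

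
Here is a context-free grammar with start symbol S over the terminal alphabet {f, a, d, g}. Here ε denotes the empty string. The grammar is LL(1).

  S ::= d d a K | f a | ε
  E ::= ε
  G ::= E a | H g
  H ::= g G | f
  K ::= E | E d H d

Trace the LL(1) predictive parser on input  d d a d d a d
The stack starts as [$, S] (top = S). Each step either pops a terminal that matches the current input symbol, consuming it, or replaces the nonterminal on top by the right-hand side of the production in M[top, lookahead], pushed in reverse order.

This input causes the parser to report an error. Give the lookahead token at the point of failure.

step 1: stack=$ S  input=d d a d d a d $  — expand S ::= d d a K
step 2: stack=$ K a d d  input=d d a d d a d $  — match d
step 3: stack=$ K a d  input=d a d d a d $  — match d
step 4: stack=$ K a  input=a d d a d $  — match a
step 5: stack=$ K  input=d d a d $  — expand K ::= E d H d
step 6: stack=$ d H d E  input=d d a d $  — expand E ::= ε
step 7: stack=$ d H d  input=d d a d $  — match d
step 8: stack=$ d H  input=d a d $  — error: M[H, d] is empty

d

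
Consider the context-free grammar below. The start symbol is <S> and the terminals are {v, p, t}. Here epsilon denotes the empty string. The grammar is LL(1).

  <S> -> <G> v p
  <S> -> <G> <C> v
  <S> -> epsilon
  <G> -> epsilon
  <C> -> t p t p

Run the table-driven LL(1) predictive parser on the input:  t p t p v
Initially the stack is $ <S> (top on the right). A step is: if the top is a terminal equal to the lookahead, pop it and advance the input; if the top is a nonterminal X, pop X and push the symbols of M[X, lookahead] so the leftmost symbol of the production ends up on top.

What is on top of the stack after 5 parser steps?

t

     Stack        Input        Action
  1  $ <S>        t p t p v $  expand <S> -> <G> <C> v
  2  $ v <C> <G>  t p t p v $  expand <G> -> epsilon
  3  $ v <C>      t p t p v $  expand <C> -> t p t p
  4  $ v p t p t  t p t p v $  match t
  5  $ v p t p    p t p v $    match p
Stack after step 5: $ v p t (top = t).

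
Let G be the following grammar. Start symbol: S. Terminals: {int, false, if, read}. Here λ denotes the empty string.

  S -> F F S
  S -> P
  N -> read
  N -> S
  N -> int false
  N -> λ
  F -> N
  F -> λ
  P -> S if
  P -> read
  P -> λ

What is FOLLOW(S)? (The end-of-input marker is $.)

{$, if, int, read}

FIRST(S): from S->F F S we get {λ, if, int, read}; from S->P we get {λ, if, int, read}. So FIRST(S) = {λ, if, int, read}.
FIRST(N): from N->read we get {read}; from N->S we get {λ, if, int, read}; from N->int false we get {int}; from N->λ we get {λ}. So FIRST(N) = {λ, if, int, read}.
FIRST(P): from P->S if we get {if, int, read}; from P->read we get {read}; from P->λ we get {λ}. So FIRST(P) = {λ, if, int, read}.
FIRST(F): from F->N we get {λ, if, int, read}; from F->λ we get {λ}. So FIRST(F) = {λ, if, int, read}.
FOLLOW(S) includes $ since S is the start symbol.
FOLLOW(S): in S->F F S, the suffix after S is empty (adds nothing new); in N->S, the suffix after S is empty, so FOLLOW(S) ⊇ FOLLOW(N) = {$, if, int, read}; in P->S if, S is followed by if with FIRST {if}. Thus FOLLOW(S) = {$, if, int, read}.
FOLLOW(F): in S->F F S (occurrence 1), F is followed by F S with FIRST {λ, if, int, read}; in S->F F S (occurrence 1), the suffix after F is nullable, so FOLLOW(F) ⊇ FOLLOW(S) = {$, if, int, read}; in S->F F S (occurrence 2), F is followed by S with FIRST {λ, if, int, read}; in S->F F S (occurrence 2), the suffix after F is nullable, so FOLLOW(F) ⊇ FOLLOW(S) = {$, if, int, read}. Thus FOLLOW(F) = {$, if, int, read}.
FOLLOW(N): in F->N, the suffix after N is empty, so FOLLOW(N) ⊇ FOLLOW(F) = {$, if, int, read}. Thus FOLLOW(N) = {$, if, int, read}.
FOLLOW(P): in S->P, the suffix after P is empty, so FOLLOW(P) ⊇ FOLLOW(S) = {$, if, int, read}. Thus FOLLOW(P) = {$, if, int, read}.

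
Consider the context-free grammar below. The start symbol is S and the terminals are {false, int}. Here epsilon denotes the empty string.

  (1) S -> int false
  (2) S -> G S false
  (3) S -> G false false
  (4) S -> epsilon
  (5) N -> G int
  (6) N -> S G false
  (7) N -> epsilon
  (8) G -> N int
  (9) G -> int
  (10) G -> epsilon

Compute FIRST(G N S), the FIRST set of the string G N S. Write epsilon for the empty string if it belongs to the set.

FIRST(S) = {epsilon, false, int}  (via G S false, G false false)
FIRST(N) = {epsilon, false, int}  (via G int, S G false)
FIRST(G) = {epsilon, false, int}  (via N int)
FIRST(G N S): take FIRST of each symbol in turn, carrying on past any symbol whose FIRST contains epsilon; result {epsilon, false, int}.

{epsilon, false, int}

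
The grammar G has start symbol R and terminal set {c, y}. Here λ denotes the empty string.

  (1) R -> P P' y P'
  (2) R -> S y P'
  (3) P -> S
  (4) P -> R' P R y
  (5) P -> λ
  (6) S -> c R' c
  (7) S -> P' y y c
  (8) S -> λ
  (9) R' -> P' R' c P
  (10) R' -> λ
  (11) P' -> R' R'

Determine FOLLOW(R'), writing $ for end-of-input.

FIRST(R) = {c, y}  (via P P' y P', S y P')
FIRST(P) = {λ, c, y}  (via S, R' P R y)
FIRST(S) = {λ, c, y}  (via P' y y c)
FIRST(R') = {λ, c}  (via P' R' c P)
FIRST(P') = {λ, c}  (via R' R')
FOLLOW(R) includes $ since R is the start symbol.
FOLLOW(R): in P->R' P R y, R is followed by y with FIRST {y}. Thus FOLLOW(R) = {$, y}.
FOLLOW(P'): in R->P P' y P' (occurrence 1), P' is followed by y P' with FIRST {y}; in R->P P' y P' (occurrence 2), the suffix after P' is empty, so FOLLOW(P') ⊇ FOLLOW(R) = {$, y}; in R->S y P', the suffix after P' is empty, so FOLLOW(P') ⊇ FOLLOW(R) = {$, y}; in S->P' y y c, P' is followed by y y c with FIRST {y}; in R'->P' R' c P, P' is followed by R' c P with FIRST {c}. Thus FOLLOW(P') = {$, c, y}.
FOLLOW(R'): in P->R' P R y, R' is followed by P R y with FIRST {c, y}; in S->c R' c, R' is followed by c with FIRST {c}; in R'->P' R' c P, R' is followed by c P with FIRST {c}; in P'->R' R' (occurrence 1), R' is followed by R' with FIRST {λ, c}; in P'->R' R' (occurrence 1), the suffix after R' is nullable, so FOLLOW(R') ⊇ FOLLOW(P') = {$, c, y}; in P'->R' R' (occurrence 2), the suffix after R' is empty, so FOLLOW(R') ⊇ FOLLOW(P') = {$, c, y}. Thus FOLLOW(R') = {$, c, y}.
FOLLOW(P): in R->P P' y P', P is followed by P' y P' with FIRST {c, y}; in P->R' P R y, P is followed by R y with FIRST {c, y}; in R'->P' R' c P, the suffix after P is empty, so FOLLOW(P) ⊇ FOLLOW(R') = {$, c, y}. Thus FOLLOW(P) = {$, c, y}.
FOLLOW(S): in R->S y P', S is followed by y P' with FIRST {y}; in P->S, the suffix after S is empty, so FOLLOW(S) ⊇ FOLLOW(P) = {$, c, y}. Thus FOLLOW(S) = {$, c, y}.

{$, c, y}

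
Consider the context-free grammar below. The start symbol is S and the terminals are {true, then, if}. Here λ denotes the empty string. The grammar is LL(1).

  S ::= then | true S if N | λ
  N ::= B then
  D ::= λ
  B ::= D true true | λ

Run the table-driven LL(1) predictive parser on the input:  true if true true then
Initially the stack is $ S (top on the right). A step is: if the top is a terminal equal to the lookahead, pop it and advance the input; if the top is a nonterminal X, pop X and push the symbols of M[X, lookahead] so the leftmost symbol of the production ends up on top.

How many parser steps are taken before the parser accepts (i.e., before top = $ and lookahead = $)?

      Stack               Input                     Action
   1  $ S                 true if true true then $  expand S ::= true S if N
   2  $ N if S true       true if true true then $  match true
   3  $ N if S            if true true then $       expand S ::= λ
   4  $ N if              if true true then $       match if
   5  $ N                 true true then $          expand N ::= B then
   6  $ then B            true true then $          expand B ::= D true true
   7  $ then true true D  true true then $          expand D ::= λ
   8  $ then true true    true true then $          match true
   9  $ then true         true then $               match true
  10  $ then              then $                    match then
Accept reached after 10 steps.

10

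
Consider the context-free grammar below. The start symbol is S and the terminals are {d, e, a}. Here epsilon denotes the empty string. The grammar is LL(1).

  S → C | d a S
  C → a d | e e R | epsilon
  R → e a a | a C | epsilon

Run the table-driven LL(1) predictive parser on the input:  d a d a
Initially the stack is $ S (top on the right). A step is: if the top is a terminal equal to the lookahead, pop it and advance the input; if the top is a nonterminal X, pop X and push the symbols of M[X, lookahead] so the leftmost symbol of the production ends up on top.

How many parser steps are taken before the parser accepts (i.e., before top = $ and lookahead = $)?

8

step 1: stack=$ S  input=d a d a $  — expand S → d a S
step 2: stack=$ S a d  input=d a d a $  — match d
step 3: stack=$ S a  input=a d a $  — match a
step 4: stack=$ S  input=d a $  — expand S → d a S
step 5: stack=$ S a d  input=d a $  — match d
step 6: stack=$ S a  input=a $  — match a
step 7: stack=$ S  input=$  — expand S → C
step 8: stack=$ C  input=$  — expand C → epsilon
Accept reached after 8 steps.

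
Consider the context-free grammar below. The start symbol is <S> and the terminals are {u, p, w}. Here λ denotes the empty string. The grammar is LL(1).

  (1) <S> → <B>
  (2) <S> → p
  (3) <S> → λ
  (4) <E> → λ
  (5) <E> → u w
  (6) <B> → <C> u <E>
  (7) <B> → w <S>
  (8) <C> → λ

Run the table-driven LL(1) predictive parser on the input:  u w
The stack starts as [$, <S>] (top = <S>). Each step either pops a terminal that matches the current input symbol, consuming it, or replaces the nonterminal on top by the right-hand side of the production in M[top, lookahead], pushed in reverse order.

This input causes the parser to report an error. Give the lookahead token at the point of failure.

step 1: stack=$ <S>  input=u w $  — expand <S> → <B>
step 2: stack=$ <B>  input=u w $  — expand <B> → <C> u <E>
step 3: stack=$ <E> u <C>  input=u w $  — expand <C> → λ
step 4: stack=$ <E> u  input=u w $  — match u
step 5: stack=$ <E>  input=w $  — error: M[<E>, w] is empty

w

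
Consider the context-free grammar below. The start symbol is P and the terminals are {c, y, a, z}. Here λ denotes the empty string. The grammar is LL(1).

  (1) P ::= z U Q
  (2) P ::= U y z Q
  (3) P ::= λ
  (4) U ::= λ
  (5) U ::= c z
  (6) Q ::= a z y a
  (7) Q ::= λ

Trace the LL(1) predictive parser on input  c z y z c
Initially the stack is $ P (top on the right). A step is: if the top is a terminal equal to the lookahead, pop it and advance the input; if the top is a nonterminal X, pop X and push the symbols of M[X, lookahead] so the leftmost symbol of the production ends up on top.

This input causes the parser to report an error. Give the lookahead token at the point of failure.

c

step 1: stack=$ P  input=c z y z c $  — expand P ::= U y z Q
step 2: stack=$ Q z y U  input=c z y z c $  — expand U ::= c z
step 3: stack=$ Q z y z c  input=c z y z c $  — match c
step 4: stack=$ Q z y z  input=z y z c $  — match z
step 5: stack=$ Q z y  input=y z c $  — match y
step 6: stack=$ Q z  input=z c $  — match z
step 7: stack=$ Q  input=c $  — error: M[Q, c] is empty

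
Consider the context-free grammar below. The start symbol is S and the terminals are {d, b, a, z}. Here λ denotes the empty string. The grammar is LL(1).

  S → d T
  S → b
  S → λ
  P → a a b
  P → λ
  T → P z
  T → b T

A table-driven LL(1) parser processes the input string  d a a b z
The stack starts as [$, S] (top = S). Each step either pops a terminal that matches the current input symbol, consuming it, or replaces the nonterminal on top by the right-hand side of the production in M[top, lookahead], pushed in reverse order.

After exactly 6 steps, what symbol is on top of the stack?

b

     Stack      Input        Action
  1  $ S        d a a b z $  expand S → d T
  2  $ T d      d a a b z $  match d
  3  $ T        a a b z $    expand T → P z
  4  $ z P      a a b z $    expand P → a a b
  5  $ z b a a  a a b z $    match a
  6  $ z b a    a b z $      match a
Stack after step 6: $ z b (top = b).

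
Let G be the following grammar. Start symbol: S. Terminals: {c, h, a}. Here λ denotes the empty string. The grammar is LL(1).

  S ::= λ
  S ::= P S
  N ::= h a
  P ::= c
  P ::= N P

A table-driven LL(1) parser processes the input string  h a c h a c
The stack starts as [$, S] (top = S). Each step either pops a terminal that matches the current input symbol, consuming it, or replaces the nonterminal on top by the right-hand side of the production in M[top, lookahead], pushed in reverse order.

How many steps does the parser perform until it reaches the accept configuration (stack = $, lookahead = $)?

15

      Stack      Input          Action
   1  $ S        h a c h a c $  expand S ::= P S
   2  $ S P      h a c h a c $  expand P ::= N P
   3  $ S P N    h a c h a c $  expand N ::= h a
   4  $ S P a h  h a c h a c $  match h
   5  $ S P a    a c h a c $    match a
   6  $ S P      c h a c $      expand P ::= c
   7  $ S c      c h a c $      match c
   8  $ S        h a c $        expand S ::= P S
   9  $ S P      h a c $        expand P ::= N P
  10  $ S P N    h a c $        expand N ::= h a
  11  $ S P a h  h a c $        match h
  12  $ S P a    a c $          match a
  13  $ S P      c $            expand P ::= c
  14  $ S c      c $            match c
  15  $ S        $              expand S ::= λ
Accept reached after 15 steps.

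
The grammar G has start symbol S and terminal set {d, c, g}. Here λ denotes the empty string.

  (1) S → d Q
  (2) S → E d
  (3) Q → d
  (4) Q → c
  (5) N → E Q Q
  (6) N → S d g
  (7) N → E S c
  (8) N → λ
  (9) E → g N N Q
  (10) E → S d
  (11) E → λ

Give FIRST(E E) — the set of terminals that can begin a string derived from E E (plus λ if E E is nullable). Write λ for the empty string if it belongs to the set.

FIRST(Q): from Q→d we get {d}; from Q→c we get {c}. So FIRST(Q) = {c, d}.
FIRST(S): from S→d Q we get {d}; from S→E d we get {d, g}. So FIRST(S) = {d, g}.
FIRST(E): from E→g N N Q we get {g}; from E→S d we get {d, g}; from E→λ we get {λ}. So FIRST(E) = {λ, d, g}.
FIRST(N): from N→E Q Q we get {c, d, g}; from N→S d g we get {d, g}; from N→E S c we get {d, g}; from N→λ we get {λ}. So FIRST(N) = {λ, c, d, g}.
FIRST(E E): take FIRST of each symbol in turn, carrying on past any symbol whose FIRST contains λ; result {λ, d, g}.

{λ, d, g}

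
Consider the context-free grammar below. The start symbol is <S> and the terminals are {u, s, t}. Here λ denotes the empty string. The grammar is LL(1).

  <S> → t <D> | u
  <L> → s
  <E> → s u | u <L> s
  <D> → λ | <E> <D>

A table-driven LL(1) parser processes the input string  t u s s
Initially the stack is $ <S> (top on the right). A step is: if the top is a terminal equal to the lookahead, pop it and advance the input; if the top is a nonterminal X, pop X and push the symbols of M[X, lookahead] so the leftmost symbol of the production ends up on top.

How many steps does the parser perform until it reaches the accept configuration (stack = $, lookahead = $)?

     Stack          Input      Action
  1  $ <S>          t u s s $  expand <S> → t <D>
  2  $ <D> t        t u s s $  match t
  3  $ <D>          u s s $    expand <D> → <E> <D>
  4  $ <D> <E>      u s s $    expand <E> → u <L> s
  5  $ <D> s <L> u  u s s $    match u
  6  $ <D> s <L>    s s $      expand <L> → s
  7  $ <D> s s      s s $      match s
  8  $ <D> s        s $        match s
  9  $ <D>          $          expand <D> → λ
Accept reached after 9 steps.

9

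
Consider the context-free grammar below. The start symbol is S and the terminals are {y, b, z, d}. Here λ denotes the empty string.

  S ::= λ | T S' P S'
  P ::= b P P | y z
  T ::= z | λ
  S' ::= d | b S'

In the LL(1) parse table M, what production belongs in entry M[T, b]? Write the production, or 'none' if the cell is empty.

T ::= λ

FIRST(P): from P::=b P P we get {b}; from P::=y z we get {y}. So FIRST(P) = {b, y}.
FIRST(T): from T::=z we get {z}; from T::=λ we get {λ}. So FIRST(T) = {λ, z}.
FIRST(S'): from S'::=d we get {d}; from S'::=b S' we get {b}. So FIRST(S') = {b, d}.
FIRST(S): from S::=λ we get {λ}; from S::=T S' P S' we get {b, d, z}. So FIRST(S) = {λ, b, d, z}.
FOLLOW(S) includes $ since S is the start symbol.
FOLLOW(T): in S::=T S' P S', T is followed by S' P S' with FIRST {b, d}. Thus FOLLOW(T) = {b, d}.
For T ::= z: FIRST(z) = {z}, so it goes in M[T, t] for t ∈ {z}.
For T ::= λ: FIRST(λ) = {λ}, so it goes in M[T, t] for t ∈ {}; since λ ∈ FIRST, also for every t ∈ FOLLOW(T) = {b, d}.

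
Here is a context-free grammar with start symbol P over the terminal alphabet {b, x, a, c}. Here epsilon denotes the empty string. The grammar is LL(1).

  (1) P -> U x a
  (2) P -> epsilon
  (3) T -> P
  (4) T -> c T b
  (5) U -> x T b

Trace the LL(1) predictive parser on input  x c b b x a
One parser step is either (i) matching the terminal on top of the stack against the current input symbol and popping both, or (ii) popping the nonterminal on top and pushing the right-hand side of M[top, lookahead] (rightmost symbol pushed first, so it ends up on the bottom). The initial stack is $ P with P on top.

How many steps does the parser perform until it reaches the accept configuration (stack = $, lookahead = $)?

step 1: stack=$ P  input=x c b b x a $  — expand P -> U x a
step 2: stack=$ a x U  input=x c b b x a $  — expand U -> x T b
step 3: stack=$ a x b T x  input=x c b b x a $  — match x
step 4: stack=$ a x b T  input=c b b x a $  — expand T -> c T b
step 5: stack=$ a x b b T c  input=c b b x a $  — match c
step 6: stack=$ a x b b T  input=b b x a $  — expand T -> P
step 7: stack=$ a x b b P  input=b b x a $  — expand P -> epsilon
step 8: stack=$ a x b b  input=b b x a $  — match b
step 9: stack=$ a x b  input=b x a $  — match b
step 10: stack=$ a x  input=x a $  — match x
step 11: stack=$ a  input=a $  — match a
Accept reached after 11 steps.

11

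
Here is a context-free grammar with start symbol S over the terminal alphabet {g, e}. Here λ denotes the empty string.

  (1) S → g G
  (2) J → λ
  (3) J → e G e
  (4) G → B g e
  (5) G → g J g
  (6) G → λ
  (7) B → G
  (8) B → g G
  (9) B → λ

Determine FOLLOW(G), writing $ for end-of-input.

FIRST(S) = {g}
FIRST(J) = {λ, e}
FIRST(G) = {λ, g}  (via B g e)
FIRST(B) = {λ, g}  (via G)
FOLLOW(S) includes $ since S is the start symbol.
FOLLOW(S): S appears on no right-hand side. Thus FOLLOW(S) = {$}.
FOLLOW(J): in G→g J g, J is followed by g with FIRST {g}. Thus FOLLOW(J) = {g}.
FOLLOW(B): in G→B g e, B is followed by g e with FIRST {g}. Thus FOLLOW(B) = {g}.
FOLLOW(G): in S→g G, the suffix after G is empty, so FOLLOW(G) ⊇ FOLLOW(S) = {$}; in J→e G e, G is followed by e with FIRST {e}; in B→G, the suffix after G is empty, so FOLLOW(G) ⊇ FOLLOW(B) = {g}; in B→g G, the suffix after G is empty, so FOLLOW(G) ⊇ FOLLOW(B) = {g}. Thus FOLLOW(G) = {$, e, g}.

{$, e, g}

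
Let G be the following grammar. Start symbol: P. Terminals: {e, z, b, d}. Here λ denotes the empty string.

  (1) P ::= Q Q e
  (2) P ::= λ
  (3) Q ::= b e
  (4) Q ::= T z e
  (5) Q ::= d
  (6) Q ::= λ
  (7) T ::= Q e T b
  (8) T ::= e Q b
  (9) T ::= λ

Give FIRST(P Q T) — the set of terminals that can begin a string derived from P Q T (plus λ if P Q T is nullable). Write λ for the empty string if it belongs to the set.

FIRST(P): from P::=Q Q e we get {b, d, e, z}; from P::=λ we get {λ}. So FIRST(P) = {λ, b, d, e, z}.
FIRST(Q): from Q::=b e we get {b}; from Q::=T z e we get {b, d, e, z}; from Q::=d we get {d}; from Q::=λ we get {λ}. So FIRST(Q) = {λ, b, d, e, z}.
FIRST(T): from T::=Q e T b we get {b, d, e, z}; from T::=e Q b we get {e}; from T::=λ we get {λ}. So FIRST(T) = {λ, b, d, e, z}.
FIRST(P Q T): take FIRST of each symbol in turn, carrying on past any symbol whose FIRST contains λ; result {λ, b, d, e, z}.

{λ, b, d, e, z}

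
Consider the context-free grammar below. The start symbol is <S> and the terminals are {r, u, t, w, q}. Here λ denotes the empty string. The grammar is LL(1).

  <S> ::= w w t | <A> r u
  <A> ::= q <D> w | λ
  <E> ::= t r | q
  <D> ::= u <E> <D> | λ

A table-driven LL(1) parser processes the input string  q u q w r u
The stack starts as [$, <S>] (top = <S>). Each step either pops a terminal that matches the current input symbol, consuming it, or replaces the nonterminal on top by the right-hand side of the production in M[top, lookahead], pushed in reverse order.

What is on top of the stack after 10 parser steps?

u

      Stack              Input          Action
   1  $ <S>              q u q w r u $  expand <S> ::= <A> r u
   2  $ u r <A>          q u q w r u $  expand <A> ::= q <D> w
   3  $ u r w <D> q      q u q w r u $  match q
   4  $ u r w <D>        u q w r u $    expand <D> ::= u <E> <D>
   5  $ u r w <D> <E> u  u q w r u $    match u
   6  $ u r w <D> <E>    q w r u $      expand <E> ::= q
   7  $ u r w <D> q      q w r u $      match q
   8  $ u r w <D>        w r u $        expand <D> ::= λ
   9  $ u r w            w r u $        match w
  10  $ u r              r u $          match r
Stack after step 10: $ u (top = u).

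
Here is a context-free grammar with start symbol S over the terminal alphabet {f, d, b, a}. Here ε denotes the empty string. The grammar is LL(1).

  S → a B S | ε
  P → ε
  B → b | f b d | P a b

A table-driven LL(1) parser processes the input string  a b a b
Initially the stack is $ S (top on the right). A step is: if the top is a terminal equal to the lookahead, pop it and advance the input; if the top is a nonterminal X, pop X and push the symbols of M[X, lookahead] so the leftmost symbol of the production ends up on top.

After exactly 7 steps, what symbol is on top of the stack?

b

     Stack    Input      Action
  1  $ S      a b a b $  expand S → a B S
  2  $ S B a  a b a b $  match a
  3  $ S B    b a b $    expand B → b
  4  $ S b    b a b $    match b
  5  $ S      a b $      expand S → a B S
  6  $ S B a  a b $      match a
  7  $ S B    b $        expand B → b
Stack after step 7: $ S b (top = b).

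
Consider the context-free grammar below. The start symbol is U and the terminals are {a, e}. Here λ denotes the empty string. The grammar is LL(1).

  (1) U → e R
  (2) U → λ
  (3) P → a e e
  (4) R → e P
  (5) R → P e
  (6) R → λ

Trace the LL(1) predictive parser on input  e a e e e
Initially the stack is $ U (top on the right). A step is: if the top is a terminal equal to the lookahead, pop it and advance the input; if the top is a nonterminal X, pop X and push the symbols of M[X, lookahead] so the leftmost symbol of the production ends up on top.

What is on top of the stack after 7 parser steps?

e

     Stack      Input        Action
  1  $ U        e a e e e $  expand U → e R
  2  $ R e      e a e e e $  match e
  3  $ R        a e e e $    expand R → P e
  4  $ e P      a e e e $    expand P → a e e
  5  $ e e e a  a e e e $    match a
  6  $ e e e    e e e $      match e
  7  $ e e      e e $        match e
Stack after step 7: $ e (top = e).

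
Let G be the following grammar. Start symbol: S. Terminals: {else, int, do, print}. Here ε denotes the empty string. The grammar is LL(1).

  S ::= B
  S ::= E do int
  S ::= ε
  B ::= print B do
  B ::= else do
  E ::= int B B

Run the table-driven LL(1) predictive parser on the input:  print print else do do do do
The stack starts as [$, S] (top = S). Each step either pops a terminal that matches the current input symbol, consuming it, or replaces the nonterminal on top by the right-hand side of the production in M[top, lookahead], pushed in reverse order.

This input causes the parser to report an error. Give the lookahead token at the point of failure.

      Stack            Input                           Action
   1  $ S              print print else do do do do $  expand S ::= B
   2  $ B              print print else do do do do $  expand B ::= print B do
   3  $ do B print     print print else do do do do $  match print
   4  $ do B           print else do do do do $        expand B ::= print B do
   5  $ do do B print  print else do do do do $        match print
   6  $ do do B        else do do do do $              expand B ::= else do
   7  $ do do do else  else do do do do $              match else
   8  $ do do do       do do do do $                   match do
   9  $ do do          do do do $                      match do
  10  $ do             do do $                         match do
  11  $                do $                            error: stack empty but input remains

do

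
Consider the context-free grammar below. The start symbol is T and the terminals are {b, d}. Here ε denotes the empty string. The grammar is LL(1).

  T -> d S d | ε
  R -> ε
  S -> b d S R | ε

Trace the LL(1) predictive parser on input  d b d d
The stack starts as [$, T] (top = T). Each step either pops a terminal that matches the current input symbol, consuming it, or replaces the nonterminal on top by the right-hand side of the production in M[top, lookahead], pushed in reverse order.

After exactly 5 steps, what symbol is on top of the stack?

S

step 1: stack=$ T  input=d b d d $  — expand T -> d S d
step 2: stack=$ d S d  input=d b d d $  — match d
step 3: stack=$ d S  input=b d d $  — expand S -> b d S R
step 4: stack=$ d R S d b  input=b d d $  — match b
step 5: stack=$ d R S d  input=d d $  — match d
Stack after step 5: $ d R S (top = S).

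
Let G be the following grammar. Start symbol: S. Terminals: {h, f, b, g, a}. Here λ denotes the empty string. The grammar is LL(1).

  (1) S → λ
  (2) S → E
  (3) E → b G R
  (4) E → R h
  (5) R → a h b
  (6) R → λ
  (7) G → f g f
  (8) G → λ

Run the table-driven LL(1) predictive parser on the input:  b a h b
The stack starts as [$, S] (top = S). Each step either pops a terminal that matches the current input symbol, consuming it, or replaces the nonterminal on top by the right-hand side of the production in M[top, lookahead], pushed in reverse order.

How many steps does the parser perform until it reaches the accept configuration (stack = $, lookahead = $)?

     Stack    Input      Action
  1  $ S      b a h b $  expand S → E
  2  $ E      b a h b $  expand E → b G R
  3  $ R G b  b a h b $  match b
  4  $ R G    a h b $    expand G → λ
  5  $ R      a h b $    expand R → a h b
  6  $ b h a  a h b $    match a
  7  $ b h    h b $      match h
  8  $ b      b $        match b
Accept reached after 8 steps.

8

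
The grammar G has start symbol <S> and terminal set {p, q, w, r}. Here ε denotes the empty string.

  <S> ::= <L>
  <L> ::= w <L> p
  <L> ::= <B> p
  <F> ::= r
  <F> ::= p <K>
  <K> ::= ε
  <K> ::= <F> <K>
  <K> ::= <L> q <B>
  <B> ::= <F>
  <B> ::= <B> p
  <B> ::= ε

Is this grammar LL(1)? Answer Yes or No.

No

FIRST(<S>) = {p, r, w}
FIRST(<L>) = {p, r, w}
FIRST(<F>) = {p, r}
FIRST(<K>) = {ε, p, r, w}
FIRST(<B>) = {ε, p, r}
FOLLOW(<S>) = {$}
FOLLOW(<L>) = {$, p, q}
FOLLOW(<F>) = {p, r, w}
FOLLOW(<K>) = {p, r, w}
FOLLOW(<B>) = {p, r, w}
Cell M[<B>, p] receives both <B> ::= <F> and <B> ::= <B> p and <B> ::= ε — the grammar is not LL(1).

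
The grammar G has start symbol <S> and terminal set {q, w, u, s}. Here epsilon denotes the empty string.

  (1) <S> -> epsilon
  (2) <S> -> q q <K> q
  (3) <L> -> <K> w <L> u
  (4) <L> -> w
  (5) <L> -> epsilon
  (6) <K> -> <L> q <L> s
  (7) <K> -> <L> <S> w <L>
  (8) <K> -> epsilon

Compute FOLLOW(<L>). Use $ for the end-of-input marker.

{q, s, u, w}

FIRST(<S>): from <S>->epsilon we get {epsilon}; from <S>->q q <K> q we get {q}. So FIRST(<S>) = {epsilon, q}.
FIRST(<L>): from <L>-><K> w <L> u we get {q, w}; from <L>->w we get {w}; from <L>->epsilon we get {epsilon}. So FIRST(<L>) = {epsilon, q, w}.
FIRST(<K>): from <K>-><L> q <L> s we get {q, w}; from <K>-><L> <S> w <L> we get {q, w}; from <K>->epsilon we get {epsilon}. So FIRST(<K>) = {epsilon, q, w}.
FOLLOW(<S>) includes $ since <S> is the start symbol.
FOLLOW(<S>): in <K>-><L> <S> w <L>, <S> is followed by w <L> with FIRST {w}. Thus FOLLOW(<S>) = {$, w}.
FOLLOW(<K>): in <S>->q q <K> q, <K> is followed by q with FIRST {q}; in <L>-><K> w <L> u, <K> is followed by w <L> u with FIRST {w}. Thus FOLLOW(<K>) = {q, w}.
FOLLOW(<L>): in <L>-><K> w <L> u, <L> is followed by u with FIRST {u}; in <K>-><L> q <L> s (occurrence 1), <L> is followed by q <L> s with FIRST {q}; in <K>-><L> q <L> s (occurrence 2), <L> is followed by s with FIRST {s}; in <K>-><L> <S> w <L> (occurrence 1), <L> is followed by <S> w <L> with FIRST {q, w}; in <K>-><L> <S> w <L> (occurrence 2), the suffix after <L> is empty, so FOLLOW(<L>) ⊇ FOLLOW(<K>) = {q, w}. Thus FOLLOW(<L>) = {q, s, u, w}.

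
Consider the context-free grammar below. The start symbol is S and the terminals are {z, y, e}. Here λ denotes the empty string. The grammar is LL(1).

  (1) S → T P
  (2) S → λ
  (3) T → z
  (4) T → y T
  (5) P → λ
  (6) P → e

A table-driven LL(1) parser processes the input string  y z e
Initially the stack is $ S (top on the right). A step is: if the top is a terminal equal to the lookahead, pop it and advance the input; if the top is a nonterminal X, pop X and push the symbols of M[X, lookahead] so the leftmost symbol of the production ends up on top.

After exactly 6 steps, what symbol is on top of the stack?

e

step 1: stack=$ S  input=y z e $  — expand S → T P
step 2: stack=$ P T  input=y z e $  — expand T → y T
step 3: stack=$ P T y  input=y z e $  — match y
step 4: stack=$ P T  input=z e $  — expand T → z
step 5: stack=$ P z  input=z e $  — match z
step 6: stack=$ P  input=e $  — expand P → e
Stack after step 6: $ e (top = e).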